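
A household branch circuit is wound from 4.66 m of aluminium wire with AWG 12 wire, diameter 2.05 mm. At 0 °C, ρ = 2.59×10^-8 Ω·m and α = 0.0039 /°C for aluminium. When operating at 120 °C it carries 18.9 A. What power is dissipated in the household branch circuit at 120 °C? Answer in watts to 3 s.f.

19.2 W

A = π(2.05/2 mm)² = π(1.0250e-03 m)² = 3.301e-06 m²
R₍0₎ = ρL/A = (2.59×10^-8)(4.66)/(3.301e-06) = 0.03657 Ω
R₍120₎ = R₍0₎(1 + αΔT) = 0.03657 × (1 + 0.0039×120) = 0.05368 Ω
P = I²R = (18.9)² × 0.05368 = 19.2 W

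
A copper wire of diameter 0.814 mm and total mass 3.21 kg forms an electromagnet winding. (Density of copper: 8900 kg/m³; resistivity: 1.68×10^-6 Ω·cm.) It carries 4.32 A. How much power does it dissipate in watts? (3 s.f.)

418 W

ρ = 1.68×10^-6 Ω·cm = 1.68×10^-8 Ω·m
A = π(d/2)² = π(4.0700e-04 m)² = 5.2040e-07 m²
L = m/(density·A) = 3.21/(8900×5.2040e-07) = 693.1 m
R = ρL/A = (1.68×10^-8)(693.1)/(5.2040e-07) = 22.37 Ω
P = I²R = (4.32)² × 22.37 = 418 W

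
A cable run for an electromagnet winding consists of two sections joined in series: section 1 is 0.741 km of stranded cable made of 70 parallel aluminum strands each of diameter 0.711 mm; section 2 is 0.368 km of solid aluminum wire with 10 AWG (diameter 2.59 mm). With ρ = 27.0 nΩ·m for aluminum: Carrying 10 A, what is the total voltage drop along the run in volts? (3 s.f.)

ρ = 27.0 nΩ·m = 2.70×10^-8 Ω·m
Section 1: A_strand = π(3.5550e-04)² = 3.970e-07 m²; R₁ = ρL/(N·A_s) = (2.70×10^-8)(741)/(70×3.970e-07) = 0.7199 Ω
Section 2: A = π(2.59/2 mm)² = π(1.2950e-03 m)² = 5.269e-06 m²
R₂ = (2.70×10^-8)(368)/(5.269e-06) = 1.886 Ω
R = R₁ + R₂ = 2.606 Ω
V = IR = 10 × 2.606 = 26.1 V

26.1 V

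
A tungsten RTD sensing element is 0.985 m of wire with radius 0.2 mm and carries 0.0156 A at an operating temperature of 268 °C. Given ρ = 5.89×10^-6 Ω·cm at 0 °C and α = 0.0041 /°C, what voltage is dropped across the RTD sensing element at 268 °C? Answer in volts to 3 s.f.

0.0151 V

ρ = 5.89×10^-6 Ω·cm = 5.89×10^-8 Ω·m
A = πr² = π(2.0000e-04 m)² = 1.257e-07 m²
R₍0₎ = ρL/A = (5.89×10^-8)(0.985)/(1.257e-07) = 0.4617 Ω
R₍268₎ = R₍0₎(1 + αΔT) = 0.4617 × (1 + 0.0041×268) = 0.969 Ω
V = IR = 0.0156 × 0.969 = 0.0151 V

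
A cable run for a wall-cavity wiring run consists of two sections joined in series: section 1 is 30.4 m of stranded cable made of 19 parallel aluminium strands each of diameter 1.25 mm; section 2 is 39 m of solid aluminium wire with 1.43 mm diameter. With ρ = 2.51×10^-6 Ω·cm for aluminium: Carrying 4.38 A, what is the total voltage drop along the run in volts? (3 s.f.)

ρ = 2.51×10^-6 Ω·cm = 2.51×10^-8 Ω·m
Section 1: A_strand = π(6.2500e-04)² = 1.227e-06 m²; R₁ = ρL/(N·A_s) = (2.51×10^-8)(30.4)/(19×1.227e-06) = 0.03273 Ω
Section 2: A = π(d/2)² = π(7.1500e-04 m)² = 1.606e-06 m²
R₂ = (2.51×10^-8)(39)/(1.606e-06) = 0.6095 Ω
R = R₁ + R₂ = 0.6422 Ω
V = IR = 4.38 × 0.6422 = 2.81 V

2.81 V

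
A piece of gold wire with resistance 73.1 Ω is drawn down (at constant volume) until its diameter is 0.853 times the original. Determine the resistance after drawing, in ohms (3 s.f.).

Volume constant ⇒ L' = L/r² with r = 0.853. R' = ρL'/A' = ρ(L/r²)/(πr²d₀²/4) = R/r⁴.
R' = 1.889 × 73.1 = 138 Ω

138 Ω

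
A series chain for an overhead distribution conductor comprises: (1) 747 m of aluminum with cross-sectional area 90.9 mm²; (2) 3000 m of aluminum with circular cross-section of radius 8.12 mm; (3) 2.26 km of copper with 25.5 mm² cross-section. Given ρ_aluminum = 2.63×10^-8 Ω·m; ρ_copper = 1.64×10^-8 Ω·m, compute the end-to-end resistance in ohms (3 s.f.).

2.05 Ω

Seg 1: A = 90.9 mm² = 9.090e-05 m²
R_1 = (2.63×10^-8)(747)/(9.090e-05) = 0.2161 Ω
Seg 2: A = πr² = π(8.1200e-03 m)² = 2.071e-04 m²
R_2 = (2.63×10^-8)(3000)/(2.071e-04) = 0.3809 Ω
Seg 3: A = 25.5 mm² = 2.550e-05 m²
R_3 = (1.64×10^-8)(2260)/(2.550e-05) = 1.453 Ω
R_total = R_1 + R_2 + R_3 = 2.05 Ω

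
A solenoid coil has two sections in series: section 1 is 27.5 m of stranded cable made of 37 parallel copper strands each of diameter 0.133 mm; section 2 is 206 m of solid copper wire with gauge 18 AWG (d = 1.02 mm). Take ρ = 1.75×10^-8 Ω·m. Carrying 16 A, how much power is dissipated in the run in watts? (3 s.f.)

Section 1: A_strand = π(6.6500e-05)² = 1.389e-08 m²; R₁ = ρL/(N·A_s) = (1.75×10^-8)(27.5)/(37×1.389e-08) = 0.9362 Ω
Section 2: A = π(1.02/2 mm)² = π(5.1000e-04 m)² = 8.171e-07 m²
R₂ = (1.75×10^-8)(206)/(8.171e-07) = 4.412 Ω
R = R₁ + R₂ = 5.348 Ω
P = I²R = (16)² × 5.348 = 1370 W

1370 W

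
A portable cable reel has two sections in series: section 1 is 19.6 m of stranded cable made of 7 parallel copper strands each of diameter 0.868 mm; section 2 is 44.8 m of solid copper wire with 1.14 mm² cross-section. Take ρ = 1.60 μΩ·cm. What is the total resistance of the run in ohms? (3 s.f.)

ρ = 1.60 μΩ·cm = 1.60×10^-8 Ω·m
Section 1: A_strand = π(4.3400e-04)² = 5.917e-07 m²; R₁ = ρL/(N·A_s) = (1.60×10^-8)(19.6)/(7×5.917e-07) = 0.07571 Ω
Section 2: A = 1.14 mm² = 1.140e-06 m²
R₂ = (1.60×10^-8)(44.8)/(1.140e-06) = 0.6288 Ω
R = R₁ + R₂ = 0.704 Ω

0.704 Ω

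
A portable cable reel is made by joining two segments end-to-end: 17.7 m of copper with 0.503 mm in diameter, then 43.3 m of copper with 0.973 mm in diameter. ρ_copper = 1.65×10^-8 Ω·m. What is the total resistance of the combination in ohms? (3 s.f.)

2.43 Ω

Segment 1: A = π(d/2)² = π(2.5150e-04 m)² = 1.987e-07 m²
R₁ = ρL/A = (1.65×10^-8)(17.7)/(1.987e-07) = 1.47 Ω
Segment 2: A = π(d/2)² = π(4.8650e-04 m)² = 7.436e-07 m²
R₂ = (1.65×10^-8)(43.3)/(7.436e-07) = 0.9609 Ω
R = R₁ + R₂ = 2.43 Ω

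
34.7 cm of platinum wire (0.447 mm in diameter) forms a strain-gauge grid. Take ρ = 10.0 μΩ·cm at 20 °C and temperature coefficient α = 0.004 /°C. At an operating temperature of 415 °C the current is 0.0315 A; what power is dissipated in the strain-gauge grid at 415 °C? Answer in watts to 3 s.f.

ρ = 10.0 μΩ·cm = 1.00×10^-7 Ω·m
A = π(d/2)² = π(2.2350e-04 m)² = 1.569e-07 m²
R₍20₎ = ρL/A = (1.00×10^-7)(0.347)/(1.569e-07) = 0.2211 Ω
R₍415₎ = R₍20₎(1 + αΔT) = 0.2211 × (1 + 0.004×395) = 0.5705 Ω
P = I²R = (0.0315)² × 0.5705 = 5.66×10^-4 W

5.66×10^-4 W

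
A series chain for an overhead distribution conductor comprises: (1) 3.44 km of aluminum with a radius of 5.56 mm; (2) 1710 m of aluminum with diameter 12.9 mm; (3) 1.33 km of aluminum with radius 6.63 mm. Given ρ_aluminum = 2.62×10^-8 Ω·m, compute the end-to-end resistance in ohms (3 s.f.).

1.52 Ω

Seg 1: A = πr² = π(5.5600e-03 m)² = 9.712e-05 m²
R_1 = (2.62×10^-8)(3440)/(9.712e-05) = 0.928 Ω
Seg 2: A = π(d/2)² = π(6.4500e-03 m)² = 1.307e-04 m²
R_2 = (2.62×10^-8)(1710)/(1.307e-04) = 0.3428 Ω
Seg 3: A = πr² = π(6.6300e-03 m)² = 1.381e-04 m²
R_3 = (2.62×10^-8)(1330)/(1.381e-04) = 0.2523 Ω
R_total = R_1 + R_2 + R_3 = 1.52 Ω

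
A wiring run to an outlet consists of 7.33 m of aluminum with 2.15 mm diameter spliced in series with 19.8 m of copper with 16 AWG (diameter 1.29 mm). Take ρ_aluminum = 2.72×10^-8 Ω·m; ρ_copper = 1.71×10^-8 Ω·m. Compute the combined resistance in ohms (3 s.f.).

Segment 1: A = π(d/2)² = π(1.0750e-03 m)² = 3.631e-06 m²
R₁ = ρL/A = (2.72×10^-8)(7.33)/(3.631e-06) = 0.05492 Ω
Segment 2: A = π(1.29/2 mm)² = π(6.4500e-04 m)² = 1.307e-06 m²
R₂ = (1.71×10^-8)(19.8)/(1.307e-06) = 0.2591 Ω
R = R₁ + R₂ = 0.314 Ω

0.314 Ω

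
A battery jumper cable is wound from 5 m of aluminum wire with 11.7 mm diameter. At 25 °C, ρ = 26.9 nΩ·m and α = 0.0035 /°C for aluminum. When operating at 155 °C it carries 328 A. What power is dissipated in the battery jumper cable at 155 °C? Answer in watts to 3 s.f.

196 W

ρ = 26.9 nΩ·m = 2.69×10^-8 Ω·m
A = π(d/2)² = π(5.8500e-03 m)² = 1.075e-04 m²
R₍25₎ = ρL/A = (2.69×10^-8)(5)/(1.075e-04) = 0.001251 Ω
R₍155₎ = R₍25₎(1 + αΔT) = 0.001251 × (1 + 0.0035×130) = 0.00182 Ω
P = I²R = (328)² × 0.00182 = 196 W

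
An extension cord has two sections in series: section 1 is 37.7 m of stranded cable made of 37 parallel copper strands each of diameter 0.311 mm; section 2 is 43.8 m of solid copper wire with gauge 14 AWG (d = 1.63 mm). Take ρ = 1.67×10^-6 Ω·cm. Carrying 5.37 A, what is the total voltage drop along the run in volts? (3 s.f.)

ρ = 1.67×10^-6 Ω·cm = 1.67×10^-8 Ω·m
Section 1: A_strand = π(1.5550e-04)² = 7.596e-08 m²; R₁ = ρL/(N·A_s) = (1.67×10^-8)(37.7)/(37×7.596e-08) = 0.224 Ω
Section 2: A = π(1.63/2 mm)² = π(8.1500e-04 m)² = 2.087e-06 m²
R₂ = (1.67×10^-8)(43.8)/(2.087e-06) = 0.3505 Ω
R = R₁ + R₂ = 0.5745 Ω
V = IR = 5.37 × 0.5745 = 3.09 V

3.09 V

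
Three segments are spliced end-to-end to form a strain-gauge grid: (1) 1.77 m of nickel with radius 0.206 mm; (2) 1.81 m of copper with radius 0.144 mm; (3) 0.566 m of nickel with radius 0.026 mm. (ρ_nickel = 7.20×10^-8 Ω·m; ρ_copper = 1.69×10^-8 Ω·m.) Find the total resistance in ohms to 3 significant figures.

Seg 1: A = πr² = π(2.0600e-04 m)² = 1.333e-07 m²
R_1 = (7.20×10^-8)(1.77)/(1.333e-07) = 0.9559 Ω
Seg 2: A = πr² = π(1.4400e-04 m)² = 6.514e-08 m²
R_2 = (1.69×10^-8)(1.81)/(6.514e-08) = 0.4696 Ω
Seg 3: A = πr² = π(2.6000e-05 m)² = 2.124e-09 m²
R_3 = (7.20×10^-8)(0.566)/(2.124e-09) = 19.19 Ω
R_total = R_1 + R_2 + R_3 = 20.6 Ω

20.6 Ω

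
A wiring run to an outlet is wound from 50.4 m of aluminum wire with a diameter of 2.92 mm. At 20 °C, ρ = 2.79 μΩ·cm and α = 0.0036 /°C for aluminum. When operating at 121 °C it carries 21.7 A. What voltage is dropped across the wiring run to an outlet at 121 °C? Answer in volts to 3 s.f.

ρ = 2.79 μΩ·cm = 2.79×10^-8 Ω·m
A = π(d/2)² = π(1.4600e-03 m)² = 6.697e-06 m²
R₍20₎ = ρL/A = (2.79×10^-8)(50.4)/(6.697e-06) = 0.21 Ω
R₍121₎ = R₍20₎(1 + αΔT) = 0.21 × (1 + 0.0036×101) = 0.2863 Ω
V = IR = 21.7 × 0.2863 = 6.21 V

6.21 V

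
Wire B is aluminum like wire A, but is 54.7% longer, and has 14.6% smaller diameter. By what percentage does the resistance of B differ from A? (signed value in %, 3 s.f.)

R ∝ L/d², so R_B/R_A = (1 + 54.7/100) × (1 − 14.6/100)⁻²
= 1.547 × 1.371 = 2.121
(R_B − R_A)/R_A = 2.121 − 1 = 112%

112%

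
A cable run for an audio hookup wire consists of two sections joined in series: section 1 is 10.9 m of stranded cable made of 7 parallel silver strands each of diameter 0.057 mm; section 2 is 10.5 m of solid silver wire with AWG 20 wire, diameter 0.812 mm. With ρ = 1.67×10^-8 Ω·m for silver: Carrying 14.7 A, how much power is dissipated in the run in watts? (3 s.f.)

Section 1: A_strand = π(2.8500e-05)² = 2.552e-09 m²; R₁ = ρL/(N·A_s) = (1.67×10^-8)(10.9)/(7×2.552e-09) = 10.19 Ω
Section 2: A = π(0.812/2 mm)² = π(4.0600e-04 m)² = 5.178e-07 m²
R₂ = (1.67×10^-8)(10.5)/(5.178e-07) = 0.3386 Ω
R = R₁ + R₂ = 10.53 Ω
P = I²R = (14.7)² × 10.53 = 2280 W

2280 W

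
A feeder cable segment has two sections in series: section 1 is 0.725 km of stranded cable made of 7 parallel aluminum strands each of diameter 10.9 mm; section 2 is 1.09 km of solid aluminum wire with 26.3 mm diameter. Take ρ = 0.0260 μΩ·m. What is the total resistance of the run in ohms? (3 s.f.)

ρ = 0.0260 μΩ·m = 2.60×10^-8 Ω·m
Section 1: A_strand = π(5.4500e-03)² = 9.331e-05 m²; R₁ = ρL/(N·A_s) = (2.60×10^-8)(725)/(7×9.331e-05) = 0.02886 Ω
Section 2: A = π(d/2)² = π(1.3150e-02 m)² = 5.433e-04 m²
R₂ = (2.60×10^-8)(1090)/(5.433e-04) = 0.05217 Ω
R = R₁ + R₂ = 0.0810 Ω

0.0810 Ω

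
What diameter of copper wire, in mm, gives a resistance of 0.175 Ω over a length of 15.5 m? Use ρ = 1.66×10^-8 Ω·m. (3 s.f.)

A = ρL/R = (1.66×10^-8)(15.5)/(0.175) = 1.470e-06 m²
d = 2√(A/π) = 1.368e-03 m = 1.37 mm

1.37 mm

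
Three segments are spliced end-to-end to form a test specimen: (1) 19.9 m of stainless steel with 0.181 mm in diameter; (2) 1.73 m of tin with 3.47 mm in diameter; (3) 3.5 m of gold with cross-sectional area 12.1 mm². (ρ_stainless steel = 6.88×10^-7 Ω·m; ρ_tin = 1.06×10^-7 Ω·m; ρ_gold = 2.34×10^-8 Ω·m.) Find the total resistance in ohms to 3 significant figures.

Seg 1: A = π(d/2)² = π(9.0500e-05 m)² = 2.573e-08 m²
R_1 = (6.88×10^-7)(19.9)/(2.573e-08) = 532.1 Ω
Seg 2: A = π(d/2)² = π(1.7350e-03 m)² = 9.457e-06 m²
R_2 = (1.06×10^-7)(1.73)/(9.457e-06) = 0.01939 Ω
Seg 3: A = 12.1 mm² = 1.210e-05 m²
R_3 = (2.34×10^-8)(3.5)/(1.210e-05) = 0.006769 Ω
R_total = R_1 + R_2 + R_3 = 532 Ω

532 Ω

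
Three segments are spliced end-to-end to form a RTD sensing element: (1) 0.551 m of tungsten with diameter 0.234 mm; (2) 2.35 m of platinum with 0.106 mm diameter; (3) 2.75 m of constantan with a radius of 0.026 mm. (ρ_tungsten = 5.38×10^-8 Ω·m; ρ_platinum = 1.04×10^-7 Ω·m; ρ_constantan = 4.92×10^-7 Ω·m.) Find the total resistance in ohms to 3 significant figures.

Seg 1: A = π(d/2)² = π(1.1700e-04 m)² = 4.301e-08 m²
R_1 = (5.38×10^-8)(0.551)/(4.301e-08) = 0.6893 Ω
Seg 2: A = π(d/2)² = π(5.3000e-05 m)² = 8.825e-09 m²
R_2 = (1.04×10^-7)(2.35)/(8.825e-09) = 27.69 Ω
Seg 3: A = πr² = π(2.6000e-05 m)² = 2.124e-09 m²
R_3 = (4.92×10^-7)(2.75)/(2.124e-09) = 637.1 Ω
R_total = R_1 + R_2 + R_3 = 665 Ω

665 Ω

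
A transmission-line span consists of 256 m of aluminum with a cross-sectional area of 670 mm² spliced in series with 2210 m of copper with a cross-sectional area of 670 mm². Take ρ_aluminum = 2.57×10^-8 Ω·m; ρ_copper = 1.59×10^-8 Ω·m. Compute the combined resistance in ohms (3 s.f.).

0.0623 Ω

Segment 1: A = 670 mm² = 6.700e-04 m²
R₁ = ρL/A = (2.57×10^-8)(256)/(6.700e-04) = 0.00982 Ω
R₂ = (1.59×10^-8)(2210)/(6.700e-04) = 0.05245 Ω
R = R₁ + R₂ = 0.0623 Ω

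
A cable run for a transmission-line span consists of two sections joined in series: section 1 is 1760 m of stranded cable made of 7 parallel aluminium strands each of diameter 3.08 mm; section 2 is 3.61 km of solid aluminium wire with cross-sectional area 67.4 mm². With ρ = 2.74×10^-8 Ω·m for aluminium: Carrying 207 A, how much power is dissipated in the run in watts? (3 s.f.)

1.03×10^5 W

Section 1: A_strand = π(1.5400e-03)² = 7.451e-06 m²; R₁ = ρL/(N·A_s) = (2.74×10^-8)(1760)/(7×7.451e-06) = 0.9246 Ω
Section 2: A = 67.4 mm² = 6.740e-05 m²
R₂ = (2.74×10^-8)(3610)/(6.740e-05) = 1.468 Ω
R = R₁ + R₂ = 2.392 Ω
P = I²R = (207)² × 2.392 = 1.03×10^5 W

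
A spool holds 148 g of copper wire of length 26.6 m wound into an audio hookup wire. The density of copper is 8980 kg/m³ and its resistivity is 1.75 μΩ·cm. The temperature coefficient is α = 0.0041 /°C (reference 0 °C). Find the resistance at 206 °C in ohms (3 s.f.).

ρ = 1.75 μΩ·cm = 1.75×10^-8 Ω·m
A = m/(density·L) = 0.148/(8980×26.6) = 6.1959e-07 m²
R = ρL/A = (1.75×10^-8)(26.6)/(6.1959e-07) = 0.7513 Ω
R(206 °C) = 0.7513 × (1 + 0.0041×206) = 1.39 Ω

1.39 Ω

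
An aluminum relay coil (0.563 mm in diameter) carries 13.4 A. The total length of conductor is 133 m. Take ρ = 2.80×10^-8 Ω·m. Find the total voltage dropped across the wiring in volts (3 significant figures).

200 V

A = π(d/2)² = π(2.8150e-04 m)² = 2.489e-07 m²
R = ρL/A = (2.80×10^-8)(133)/(2.489e-07) = 14.96 Ω
V = IR = 13.4 × 14.96 = 200 V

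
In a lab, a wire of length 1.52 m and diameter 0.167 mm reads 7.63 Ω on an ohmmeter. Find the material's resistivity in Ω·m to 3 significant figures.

A = π(d/2)² = π(8.3500e-05 m)² = 2.190e-08 m²
ρ = RA/L = (7.63)(2.190e-08)/(1.52) = 1.10×10^-7 Ω·m

1.10×10^-7 Ω·m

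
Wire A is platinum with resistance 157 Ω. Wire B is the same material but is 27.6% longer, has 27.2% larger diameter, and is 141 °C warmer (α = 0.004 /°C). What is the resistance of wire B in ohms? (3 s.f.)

R ∝ ρL/d² with ρ ∝ (1+αΔT), so R_B/R_A = (1 + 27.6/100) × (1 + 27.2/100)⁻² × (1 + 0.004×141)
= 1.276 × 0.618 × 1.564 = 1.233
R_B = 1.233 × 157 = 194 Ω

194 Ω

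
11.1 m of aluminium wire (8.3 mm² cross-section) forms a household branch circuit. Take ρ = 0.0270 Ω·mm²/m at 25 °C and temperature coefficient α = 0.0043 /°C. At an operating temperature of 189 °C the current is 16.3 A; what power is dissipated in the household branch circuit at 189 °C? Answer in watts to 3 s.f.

ρ = 0.0270 Ω·mm²/m = 2.70×10^-8 Ω·m
A = 8.3 mm² = 8.300e-06 m²
R₍25₎ = ρL/A = (2.70×10^-8)(11.1)/(8.300e-06) = 0.03611 Ω
R₍189₎ = R₍25₎(1 + αΔT) = 0.03611 × (1 + 0.0043×164) = 0.06157 Ω
P = I²R = (16.3)² × 0.06157 = 16.4 W

16.4 W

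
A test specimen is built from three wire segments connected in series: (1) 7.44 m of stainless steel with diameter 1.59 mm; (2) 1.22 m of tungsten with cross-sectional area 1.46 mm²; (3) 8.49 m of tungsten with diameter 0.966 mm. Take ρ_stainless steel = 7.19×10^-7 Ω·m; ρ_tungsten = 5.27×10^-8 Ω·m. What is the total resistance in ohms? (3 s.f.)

Seg 1: A = π(d/2)² = π(7.9500e-04 m)² = 1.986e-06 m²
R_1 = (7.19×10^-7)(7.44)/(1.986e-06) = 2.694 Ω
Seg 2: A = 1.46 mm² = 1.460e-06 m²
R_2 = (5.27×10^-8)(1.22)/(1.460e-06) = 0.04404 Ω
Seg 3: A = π(d/2)² = π(4.8300e-04 m)² = 7.329e-07 m²
R_3 = (5.27×10^-8)(8.49)/(7.329e-07) = 0.6105 Ω
R_total = R_1 + R_2 + R_3 = 3.35 Ω

3.35 Ω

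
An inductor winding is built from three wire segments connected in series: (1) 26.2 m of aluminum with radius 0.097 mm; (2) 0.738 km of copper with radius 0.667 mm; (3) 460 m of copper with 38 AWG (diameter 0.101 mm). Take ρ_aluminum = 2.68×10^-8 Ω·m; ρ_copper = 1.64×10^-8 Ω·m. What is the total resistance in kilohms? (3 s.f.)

0.974 kΩ

Seg 1: A = πr² = π(9.7000e-05 m)² = 2.956e-08 m²
R_1 = (2.68×10^-8)(26.2)/(2.956e-08) = 23.75 Ω
Seg 2: A = πr² = π(6.6700e-04 m)² = 1.398e-06 m²
R_2 = (1.64×10^-8)(738)/(1.398e-06) = 8.66 Ω
Seg 3: A = π(0.101/2 mm)² = π(5.0500e-05 m)² = 8.012e-09 m²
R_3 = (1.64×10^-8)(460)/(8.012e-09) = 941.6 Ω
R_total = R_1 + R_2 + R_3 = 0.974 kΩ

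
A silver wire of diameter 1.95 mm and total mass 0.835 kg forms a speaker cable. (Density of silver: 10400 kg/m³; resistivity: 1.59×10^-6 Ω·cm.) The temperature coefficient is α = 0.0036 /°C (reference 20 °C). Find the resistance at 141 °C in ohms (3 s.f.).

0.205 Ω

ρ = 1.59×10^-6 Ω·cm = 1.59×10^-8 Ω·m
A = π(d/2)² = π(9.7500e-04 m)² = 2.9865e-06 m²
L = m/(density·A) = 0.835/(10400×2.9865e-06) = 26.88 m
R = ρL/A = (1.59×10^-8)(26.88)/(2.9865e-06) = 0.1431 Ω
R(141 °C) = 0.1431 × (1 + 0.0036×121) = 0.205 Ω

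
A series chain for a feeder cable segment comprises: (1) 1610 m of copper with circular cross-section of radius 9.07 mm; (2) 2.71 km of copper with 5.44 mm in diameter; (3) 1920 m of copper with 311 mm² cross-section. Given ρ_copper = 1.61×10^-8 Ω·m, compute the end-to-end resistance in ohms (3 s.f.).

Seg 1: A = πr² = π(9.0700e-03 m)² = 2.584e-04 m²
R_1 = (1.61×10^-8)(1610)/(2.584e-04) = 0.1003 Ω
Seg 2: A = π(d/2)² = π(2.7200e-03 m)² = 2.324e-05 m²
R_2 = (1.61×10^-8)(2710)/(2.324e-05) = 1.877 Ω
Seg 3: A = 311 mm² = 3.110e-04 m²
R_3 = (1.61×10^-8)(1920)/(3.110e-04) = 0.0994 Ω
R_total = R_1 + R_2 + R_3 = 2.08 Ω

2.08 Ω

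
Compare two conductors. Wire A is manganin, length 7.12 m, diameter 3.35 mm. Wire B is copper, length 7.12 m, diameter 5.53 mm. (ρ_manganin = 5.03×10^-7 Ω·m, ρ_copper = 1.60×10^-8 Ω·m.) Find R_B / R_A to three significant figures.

R ∝ ρL/d², so R_B/R_A = (ρ_B/ρ_A) × (d_A/d_B)²
= (1.60×10^-8/5.03×10^-7) × (3.35/5.53)² = 0.0117

0.0117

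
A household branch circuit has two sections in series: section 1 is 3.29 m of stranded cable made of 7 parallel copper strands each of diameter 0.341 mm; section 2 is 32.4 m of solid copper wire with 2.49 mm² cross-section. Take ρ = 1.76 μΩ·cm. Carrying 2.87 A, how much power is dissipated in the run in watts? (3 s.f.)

ρ = 1.76 μΩ·cm = 1.76×10^-8 Ω·m
Section 1: A_strand = π(1.7050e-04)² = 9.133e-08 m²; R₁ = ρL/(N·A_s) = (1.76×10^-8)(3.29)/(7×9.133e-08) = 0.09058 Ω
Section 2: A = 2.49 mm² = 2.490e-06 m²
R₂ = (1.76×10^-8)(32.4)/(2.490e-06) = 0.229 Ω
R = R₁ + R₂ = 0.3196 Ω
P = I²R = (2.87)² × 0.3196 = 2.63 W

2.63 W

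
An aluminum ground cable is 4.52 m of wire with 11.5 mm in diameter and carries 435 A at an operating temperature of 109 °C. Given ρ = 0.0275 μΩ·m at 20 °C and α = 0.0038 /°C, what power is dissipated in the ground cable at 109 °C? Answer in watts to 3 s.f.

303 W

ρ = 0.0275 μΩ·m = 2.75×10^-8 Ω·m
A = π(d/2)² = π(5.7500e-03 m)² = 1.039e-04 m²
R₍20₎ = ρL/A = (2.75×10^-8)(4.52)/(1.039e-04) = 0.001197 Ω
R₍109₎ = R₍20₎(1 + αΔT) = 0.001197 × (1 + 0.0038×89) = 0.001601 Ω
P = I²R = (435)² × 0.001601 = 303 W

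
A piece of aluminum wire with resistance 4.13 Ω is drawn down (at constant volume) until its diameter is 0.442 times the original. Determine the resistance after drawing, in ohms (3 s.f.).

108 Ω

Volume constant ⇒ L' = L/r² with r = 0.442. R' = ρL'/A' = ρ(L/r²)/(πr²d₀²/4) = R/r⁴.
R' = 26.2 × 4.13 = 108 Ω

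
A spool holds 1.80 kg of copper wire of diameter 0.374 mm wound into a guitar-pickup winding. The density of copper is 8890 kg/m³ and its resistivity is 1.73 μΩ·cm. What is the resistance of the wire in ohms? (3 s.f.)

ρ = 1.73 μΩ·cm = 1.73×10^-8 Ω·m
A = π(d/2)² = π(1.8700e-04 m)² = 1.0986e-07 m²
L = m/(density·A) = 1.8/(8890×1.0986e-07) = 1843 m
R = ρL/A = (1.73×10^-8)(1843)/(1.0986e-07) = 290 Ω

290 Ω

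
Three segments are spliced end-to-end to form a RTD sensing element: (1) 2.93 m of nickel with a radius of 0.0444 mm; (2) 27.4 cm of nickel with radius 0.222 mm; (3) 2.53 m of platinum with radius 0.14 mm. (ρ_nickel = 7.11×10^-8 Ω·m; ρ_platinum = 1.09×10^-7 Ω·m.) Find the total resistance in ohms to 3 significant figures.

Seg 1: A = πr² = π(4.4400e-05 m)² = 6.193e-09 m²
R_1 = (7.11×10^-8)(2.93)/(6.193e-09) = 33.64 Ω
Seg 2: A = πr² = π(2.2200e-04 m)² = 1.548e-07 m²
R_2 = (7.11×10^-8)(0.274)/(1.548e-07) = 0.1258 Ω
Seg 3: A = πr² = π(1.4000e-04 m)² = 6.158e-08 m²
R_3 = (1.09×10^-7)(2.53)/(6.158e-08) = 4.479 Ω
R_total = R_1 + R_2 + R_3 = 38.2 Ω

38.2 Ω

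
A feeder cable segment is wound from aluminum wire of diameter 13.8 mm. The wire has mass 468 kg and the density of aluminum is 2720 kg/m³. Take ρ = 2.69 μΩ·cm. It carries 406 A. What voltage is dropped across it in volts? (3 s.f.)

ρ = 2.69 μΩ·cm = 2.69×10^-8 Ω·m
A = π(d/2)² = π(6.9000e-03 m)² = 1.4957e-04 m²
L = m/(density·A) = 468/(2720×1.4957e-04) = 1150 m
R = ρL/A = (2.69×10^-8)(1150)/(1.4957e-04) = 0.2069 Ω
V = IR = 406 × 0.2069 = 84.0 V

84.0 V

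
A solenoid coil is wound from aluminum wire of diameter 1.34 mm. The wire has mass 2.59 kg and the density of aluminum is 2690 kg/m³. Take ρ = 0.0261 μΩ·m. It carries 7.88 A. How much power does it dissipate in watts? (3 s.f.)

ρ = 0.0261 μΩ·m = 2.61×10^-8 Ω·m
A = π(d/2)² = π(6.7000e-04 m)² = 1.4103e-06 m²
L = m/(density·A) = 2.59/(2690×1.4103e-06) = 682.7 m
R = ρL/A = (2.61×10^-8)(682.7)/(1.4103e-06) = 12.64 Ω
P = I²R = (7.88)² × 12.64 = 785 W

785 W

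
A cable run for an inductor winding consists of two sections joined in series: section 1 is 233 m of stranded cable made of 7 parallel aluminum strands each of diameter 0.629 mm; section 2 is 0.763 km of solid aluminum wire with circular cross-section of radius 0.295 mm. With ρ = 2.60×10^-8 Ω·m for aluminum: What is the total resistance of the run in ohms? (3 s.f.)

75.3 Ω

Section 1: A_strand = π(3.1450e-04)² = 3.107e-07 m²; R₁ = ρL/(N·A_s) = (2.60×10^-8)(233)/(7×3.107e-07) = 2.785 Ω
Section 2: A = πr² = π(2.9500e-04 m)² = 2.734e-07 m²
R₂ = (2.60×10^-8)(763)/(2.734e-07) = 72.56 Ω
R = R₁ + R₂ = 75.3 Ω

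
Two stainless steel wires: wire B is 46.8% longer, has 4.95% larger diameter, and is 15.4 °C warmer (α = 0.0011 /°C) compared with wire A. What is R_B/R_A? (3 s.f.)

1.36

R ∝ ρL/d² with ρ ∝ (1+αΔT), so R_B/R_A = (1 + 46.8/100) × (1 + 4.95/100)⁻² × (1 + 0.0011×15.4)
= 1.468 × 0.9079 × 1.017 = 1.36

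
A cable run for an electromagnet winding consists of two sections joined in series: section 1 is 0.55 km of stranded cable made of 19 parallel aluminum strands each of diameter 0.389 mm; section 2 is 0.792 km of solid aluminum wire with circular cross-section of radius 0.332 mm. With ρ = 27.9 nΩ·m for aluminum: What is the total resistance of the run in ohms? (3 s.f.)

70.6 Ω

ρ = 27.9 nΩ·m = 2.79×10^-8 Ω·m
Section 1: A_strand = π(1.9450e-04)² = 1.188e-07 m²; R₁ = ρL/(N·A_s) = (2.79×10^-8)(550)/(19×1.188e-07) = 6.796 Ω
Section 2: A = πr² = π(3.3200e-04 m)² = 3.463e-07 m²
R₂ = (2.79×10^-8)(792)/(3.463e-07) = 63.81 Ω
R = R₁ + R₂ = 70.6 Ω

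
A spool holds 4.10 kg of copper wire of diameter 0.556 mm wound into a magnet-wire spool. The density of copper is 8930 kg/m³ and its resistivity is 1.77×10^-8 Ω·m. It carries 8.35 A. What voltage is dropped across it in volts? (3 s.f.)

1150 V

A = π(d/2)² = π(2.7800e-04 m)² = 2.4279e-07 m²
L = m/(density·A) = 4.1/(8930×2.4279e-07) = 1891 m
R = ρL/A = (1.77×10^-8)(1891)/(2.4279e-07) = 137.9 Ω
V = IR = 8.35 × 137.9 = 1150 V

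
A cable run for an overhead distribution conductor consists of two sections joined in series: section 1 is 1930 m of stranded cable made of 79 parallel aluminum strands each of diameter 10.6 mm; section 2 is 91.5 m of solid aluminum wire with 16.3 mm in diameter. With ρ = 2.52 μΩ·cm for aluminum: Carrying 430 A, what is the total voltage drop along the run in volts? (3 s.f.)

ρ = 2.52 μΩ·cm = 2.52×10^-8 Ω·m
Section 1: A_strand = π(5.3000e-03)² = 8.825e-05 m²; R₁ = ρL/(N·A_s) = (2.52×10^-8)(1930)/(79×8.825e-05) = 0.006976 Ω
Section 2: A = π(d/2)² = π(8.1500e-03 m)² = 2.087e-04 m²
R₂ = (2.52×10^-8)(91.5)/(2.087e-04) = 0.01105 Ω
R = R₁ + R₂ = 0.01803 Ω
V = IR = 430 × 0.01803 = 7.75 V

7.75 V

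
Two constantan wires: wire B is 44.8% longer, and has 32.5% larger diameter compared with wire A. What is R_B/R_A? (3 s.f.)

R ∝ L/d², so R_B/R_A = (1 + 44.8/100) × (1 + 32.5/100)⁻²
= 1.448 × 0.5696 = 0.825

0.825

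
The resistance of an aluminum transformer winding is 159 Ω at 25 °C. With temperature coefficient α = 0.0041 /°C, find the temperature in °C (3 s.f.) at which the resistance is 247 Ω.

R = R₀(1 + α(T − T₀)) ⇒ T = T₀ + (R/R₀ − 1)/α
T = 25 + (247/159 − 1)/0.0041 = 25 + (0.5535)/0.0041 = 160 °C

160 °C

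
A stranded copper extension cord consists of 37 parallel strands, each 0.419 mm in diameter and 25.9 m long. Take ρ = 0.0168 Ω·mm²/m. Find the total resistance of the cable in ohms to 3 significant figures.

0.0853 Ω

ρ = 0.0168 Ω·mm²/m = 1.68×10^-8 Ω·m
A_strand = π(2.0950e-04 m)² = 1.379e-07 m²
R_strand = ρL/A = (1.68×10^-8)(25.9)/(1.379e-07) = 3.156 Ω
R_total = R_strand/N = 3.156/37 = 0.0853 Ω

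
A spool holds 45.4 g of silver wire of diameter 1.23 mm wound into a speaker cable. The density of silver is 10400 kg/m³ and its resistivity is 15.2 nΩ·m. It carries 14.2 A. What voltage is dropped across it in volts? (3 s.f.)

ρ = 15.2 nΩ·m = 1.52×10^-8 Ω·m
A = π(d/2)² = π(6.1500e-04 m)² = 1.1882e-06 m²
L = m/(density·A) = 0.0454/(10400×1.1882e-06) = 3.674 m
R = ρL/A = (1.52×10^-8)(3.674)/(1.1882e-06) = 0.047 Ω
V = IR = 14.2 × 0.047 = 0.667 V

0.667 V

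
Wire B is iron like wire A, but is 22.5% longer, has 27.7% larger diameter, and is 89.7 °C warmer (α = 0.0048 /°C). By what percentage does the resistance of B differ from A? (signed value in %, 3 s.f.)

7.46%

R ∝ ρL/d² with ρ ∝ (1+αΔT), so R_B/R_A = (1 + 22.5/100) × (1 + 27.7/100)⁻² × (1 + 0.0048×89.7)
= 1.225 × 0.6132 × 1.431 = 1.075
(R_B − R_A)/R_A = 1.075 − 1 = 7.46%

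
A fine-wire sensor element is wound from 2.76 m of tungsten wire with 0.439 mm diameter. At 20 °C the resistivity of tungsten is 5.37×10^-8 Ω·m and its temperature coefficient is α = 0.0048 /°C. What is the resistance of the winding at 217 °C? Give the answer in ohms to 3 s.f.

1.91 Ω

A = π(d/2)² = π(2.1950e-04 m)² = 1.514e-07 m²
R₍20°C₎ = ρL/A = (5.37×10^-8)(2.76)/(1.514e-07) = 0.9792 Ω
R = R₀(1 + αΔT) = 0.9792(1 + 0.0048×197) = 1.91 Ω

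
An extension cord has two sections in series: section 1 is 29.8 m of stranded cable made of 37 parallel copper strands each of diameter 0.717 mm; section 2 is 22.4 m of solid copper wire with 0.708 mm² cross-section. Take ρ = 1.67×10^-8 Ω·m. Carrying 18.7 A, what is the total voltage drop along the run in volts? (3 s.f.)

10.5 V

Section 1: A_strand = π(3.5850e-04)² = 4.038e-07 m²; R₁ = ρL/(N·A_s) = (1.67×10^-8)(29.8)/(37×4.038e-07) = 0.03331 Ω
Section 2: A = 0.708 mm² = 7.080e-07 m²
R₂ = (1.67×10^-8)(22.4)/(7.080e-07) = 0.5284 Ω
R = R₁ + R₂ = 0.5617 Ω
V = IR = 18.7 × 0.5617 = 10.5 V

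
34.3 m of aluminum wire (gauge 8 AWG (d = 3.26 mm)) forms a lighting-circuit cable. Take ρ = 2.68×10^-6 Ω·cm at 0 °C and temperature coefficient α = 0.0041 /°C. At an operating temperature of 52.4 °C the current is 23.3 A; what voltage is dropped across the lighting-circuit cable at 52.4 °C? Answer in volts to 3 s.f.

ρ = 2.68×10^-6 Ω·cm = 2.68×10^-8 Ω·m
A = π(3.26/2 mm)² = π(1.6300e-03 m)² = 8.347e-06 m²
R₍0₎ = ρL/A = (2.68×10^-8)(34.3)/(8.347e-06) = 0.1101 Ω
R₍52.4₎ = R₍0₎(1 + αΔT) = 0.1101 × (1 + 0.0041×52.4) = 0.1338 Ω
V = IR = 23.3 × 0.1338 = 3.12 V

3.12 V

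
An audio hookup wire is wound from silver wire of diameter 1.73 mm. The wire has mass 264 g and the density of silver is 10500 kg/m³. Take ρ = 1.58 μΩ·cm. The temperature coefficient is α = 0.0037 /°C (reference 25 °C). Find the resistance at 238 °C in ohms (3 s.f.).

0.129 Ω

ρ = 1.58 μΩ·cm = 1.58×10^-8 Ω·m
A = π(d/2)² = π(8.6500e-04 m)² = 2.3506e-06 m²
L = m/(density·A) = 0.264/(10500×2.3506e-06) = 10.7 m
R = ρL/A = (1.58×10^-8)(10.7)/(2.3506e-06) = 0.0719 Ω
R(238 °C) = 0.0719 × (1 + 0.0037×213) = 0.129 Ω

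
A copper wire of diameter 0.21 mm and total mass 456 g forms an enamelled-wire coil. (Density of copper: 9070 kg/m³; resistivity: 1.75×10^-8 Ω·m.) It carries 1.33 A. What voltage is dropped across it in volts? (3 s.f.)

975 V

A = π(d/2)² = π(1.0500e-04 m)² = 3.4636e-08 m²
L = m/(density·A) = 0.456/(9070×3.4636e-08) = 1452 m
R = ρL/A = (1.75×10^-8)(1452)/(3.4636e-08) = 733.4 Ω
V = IR = 1.33 × 733.4 = 975 V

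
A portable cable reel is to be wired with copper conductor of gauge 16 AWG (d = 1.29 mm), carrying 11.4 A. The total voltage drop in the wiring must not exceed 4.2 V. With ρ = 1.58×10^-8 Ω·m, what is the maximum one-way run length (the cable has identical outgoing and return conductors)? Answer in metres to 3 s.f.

15.2 m

A = π(1.29/2 mm)² = π(6.4500e-04 m)² = 1.307e-06 m²
L_max = V_max·A/(2·ρI) = (4.2)(1.307e-06)/(2×1.58×10^-8×11.4) = 15.2 m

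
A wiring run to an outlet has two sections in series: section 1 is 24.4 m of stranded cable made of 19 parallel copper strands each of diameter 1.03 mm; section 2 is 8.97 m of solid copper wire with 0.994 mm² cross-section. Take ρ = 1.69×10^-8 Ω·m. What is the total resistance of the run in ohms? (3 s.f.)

0.179 Ω

Section 1: A_strand = π(5.1500e-04)² = 8.332e-07 m²; R₁ = ρL/(N·A_s) = (1.69×10^-8)(24.4)/(19×8.332e-07) = 0.02605 Ω
Section 2: A = 0.994 mm² = 9.940e-07 m²
R₂ = (1.69×10^-8)(8.97)/(9.940e-07) = 0.1525 Ω
R = R₁ + R₂ = 0.179 Ω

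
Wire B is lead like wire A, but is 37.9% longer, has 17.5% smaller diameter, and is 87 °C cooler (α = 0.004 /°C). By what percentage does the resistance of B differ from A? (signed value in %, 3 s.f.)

R ∝ ρL/d² with ρ ∝ (1+αΔT), so R_B/R_A = (1 + 37.9/100) × (1 − 17.5/100)⁻² × (1 − 0.004×87)
= 1.379 × 1.469 × 0.652 = 1.321
(R_B − R_A)/R_A = 1.321 − 1 = 32.1%

32.1%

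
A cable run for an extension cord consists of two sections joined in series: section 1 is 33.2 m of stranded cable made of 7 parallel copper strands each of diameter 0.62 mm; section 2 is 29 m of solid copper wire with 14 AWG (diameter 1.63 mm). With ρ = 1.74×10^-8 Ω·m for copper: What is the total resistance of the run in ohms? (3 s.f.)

0.515 Ω

Section 1: A_strand = π(3.1000e-04)² = 3.019e-07 m²; R₁ = ρL/(N·A_s) = (1.74×10^-8)(33.2)/(7×3.019e-07) = 0.2733 Ω
Section 2: A = π(1.63/2 mm)² = π(8.1500e-04 m)² = 2.087e-06 m²
R₂ = (1.74×10^-8)(29)/(2.087e-06) = 0.2418 Ω
R = R₁ + R₂ = 0.515 Ω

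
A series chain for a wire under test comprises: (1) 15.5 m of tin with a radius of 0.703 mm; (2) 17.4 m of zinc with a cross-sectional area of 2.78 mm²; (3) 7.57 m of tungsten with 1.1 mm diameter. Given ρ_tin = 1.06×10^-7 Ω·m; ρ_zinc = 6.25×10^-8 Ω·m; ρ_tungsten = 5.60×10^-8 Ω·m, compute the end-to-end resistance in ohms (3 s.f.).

1.90 Ω

Seg 1: A = πr² = π(7.0300e-04 m)² = 1.553e-06 m²
R_1 = (1.06×10^-7)(15.5)/(1.553e-06) = 1.058 Ω
Seg 2: A = 2.78 mm² = 2.780e-06 m²
R_2 = (6.25×10^-8)(17.4)/(2.780e-06) = 0.3912 Ω
Seg 3: A = π(d/2)² = π(5.5000e-04 m)² = 9.503e-07 m²
R_3 = (5.60×10^-8)(7.57)/(9.503e-07) = 0.4461 Ω
R_total = R_1 + R_2 + R_3 = 1.90 Ω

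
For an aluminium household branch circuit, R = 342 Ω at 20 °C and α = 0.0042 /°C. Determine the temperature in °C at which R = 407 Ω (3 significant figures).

R = R₀(1 + α(T − T₀)) ⇒ T = T₀ + (R/R₀ − 1)/α
T = 20 + (407/342 − 1)/0.0042 = 20 + (0.1901)/0.0042 = 65.3 °C

65.3 °C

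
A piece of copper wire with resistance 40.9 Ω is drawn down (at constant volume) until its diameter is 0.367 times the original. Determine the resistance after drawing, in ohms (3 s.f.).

Volume constant ⇒ L' = L/r² with r = 0.367. R' = ρL'/A' = ρ(L/r²)/(πr²d₀²/4) = R/r⁴.
R' = 55.12 × 40.9 = 2250 Ω

2250 Ω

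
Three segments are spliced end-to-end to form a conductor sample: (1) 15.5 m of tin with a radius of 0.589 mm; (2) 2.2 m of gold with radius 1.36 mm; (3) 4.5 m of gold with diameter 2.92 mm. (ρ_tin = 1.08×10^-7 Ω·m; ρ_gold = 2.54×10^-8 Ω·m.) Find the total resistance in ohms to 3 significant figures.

Seg 1: A = πr² = π(5.8900e-04 m)² = 1.090e-06 m²
R_1 = (1.08×10^-7)(15.5)/(1.090e-06) = 1.536 Ω
Seg 2: A = πr² = π(1.3600e-03 m)² = 5.811e-06 m²
R_2 = (2.54×10^-8)(2.2)/(5.811e-06) = 0.009617 Ω
Seg 3: A = π(d/2)² = π(1.4600e-03 m)² = 6.697e-06 m²
R_3 = (2.54×10^-8)(4.5)/(6.697e-06) = 0.01707 Ω
R_total = R_1 + R_2 + R_3 = 1.56 Ω

1.56 Ω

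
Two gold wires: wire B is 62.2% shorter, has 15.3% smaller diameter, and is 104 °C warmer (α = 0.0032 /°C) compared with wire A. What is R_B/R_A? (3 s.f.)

0.702

R ∝ ρL/d² with ρ ∝ (1+αΔT), so R_B/R_A = (1 − 62.2/100) × (1 − 15.3/100)⁻² × (1 + 0.0032×104)
= 0.378 × 1.394 × 1.333 = 0.702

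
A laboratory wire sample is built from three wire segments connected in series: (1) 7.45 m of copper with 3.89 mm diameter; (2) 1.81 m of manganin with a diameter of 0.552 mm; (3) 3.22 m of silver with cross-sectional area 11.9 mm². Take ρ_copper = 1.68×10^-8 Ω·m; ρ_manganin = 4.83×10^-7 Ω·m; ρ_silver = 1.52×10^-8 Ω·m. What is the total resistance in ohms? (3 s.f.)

3.67 Ω

Seg 1: A = π(d/2)² = π(1.9450e-03 m)² = 1.188e-05 m²
R_1 = (1.68×10^-8)(7.45)/(1.188e-05) = 0.01053 Ω
Seg 2: A = π(d/2)² = π(2.7600e-04 m)² = 2.393e-07 m²
R_2 = (4.83×10^-7)(1.81)/(2.393e-07) = 3.653 Ω
Seg 3: A = 11.9 mm² = 1.190e-05 m²
R_3 = (1.52×10^-8)(3.22)/(1.190e-05) = 0.004113 Ω
R_total = R_1 + R_2 + R_3 = 3.67 Ω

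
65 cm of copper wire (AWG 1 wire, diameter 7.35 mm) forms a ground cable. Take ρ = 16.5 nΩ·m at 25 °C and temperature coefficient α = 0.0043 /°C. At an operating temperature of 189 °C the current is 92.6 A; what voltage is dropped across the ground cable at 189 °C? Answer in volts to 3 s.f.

ρ = 16.5 nΩ·m = 1.65×10^-8 Ω·m
A = π(7.35/2 mm)² = π(3.6750e-03 m)² = 4.243e-05 m²
R₍25₎ = ρL/A = (1.65×10^-8)(0.65)/(4.243e-05) = 2.528×10^-4 Ω
R₍189₎ = R₍25₎(1 + αΔT) = 2.528×10^-4 × (1 + 0.0043×164) = 4.310×10^-4 Ω
V = IR = 92.6 × 4.310×10^-4 = 0.0399 V

0.0399 V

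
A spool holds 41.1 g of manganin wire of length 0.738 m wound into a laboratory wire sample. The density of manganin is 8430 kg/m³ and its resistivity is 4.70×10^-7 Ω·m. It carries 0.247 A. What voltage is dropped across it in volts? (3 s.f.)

0.0130 V

A = m/(density·L) = 0.0411/(8430×0.738) = 6.6063e-06 m²
R = ρL/A = (4.70×10^-7)(0.738)/(6.6063e-06) = 0.0525 Ω
V = IR = 0.247 × 0.0525 = 0.0130 V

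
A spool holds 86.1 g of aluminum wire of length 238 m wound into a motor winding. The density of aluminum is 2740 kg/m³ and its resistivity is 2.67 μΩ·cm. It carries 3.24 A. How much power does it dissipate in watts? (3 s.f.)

505 W

ρ = 2.67 μΩ·cm = 2.67×10^-8 Ω·m
A = m/(density·L) = 0.0861/(2740×238) = 1.3203e-07 m²
R = ρL/A = (2.67×10^-8)(238)/(1.3203e-07) = 48.13 Ω
P = I²R = (3.24)² × 48.13 = 505 W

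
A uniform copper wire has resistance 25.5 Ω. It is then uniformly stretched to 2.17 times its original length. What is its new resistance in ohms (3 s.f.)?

Volume constant ⇒ A' = A/k with k = 2.17. R' = ρ(kL)/(A/k) = k²R.
R' = 4.709 × 25.5 = 120 Ω

120 Ω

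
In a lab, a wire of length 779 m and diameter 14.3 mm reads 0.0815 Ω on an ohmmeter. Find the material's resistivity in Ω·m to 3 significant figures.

A = π(d/2)² = π(7.1500e-03 m)² = 1.606e-04 m²
ρ = RA/L = (0.0815)(1.606e-04)/(779) = 1.68×10^-8 Ω·m

1.68×10^-8 Ω·m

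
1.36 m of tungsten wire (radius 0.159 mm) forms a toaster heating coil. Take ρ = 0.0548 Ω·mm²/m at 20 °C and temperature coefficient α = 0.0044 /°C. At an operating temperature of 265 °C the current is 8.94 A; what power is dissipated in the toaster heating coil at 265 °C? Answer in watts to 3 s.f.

ρ = 0.0548 Ω·mm²/m = 5.48×10^-8 Ω·m
A = πr² = π(1.5900e-04 m)² = 7.942e-08 m²
R₍20₎ = ρL/A = (5.48×10^-8)(1.36)/(7.942e-08) = 0.9384 Ω
R₍265₎ = R₍20₎(1 + αΔT) = 0.9384 × (1 + 0.0044×245) = 1.95 Ω
P = I²R = (8.94)² × 1.95 = 156 W

156 W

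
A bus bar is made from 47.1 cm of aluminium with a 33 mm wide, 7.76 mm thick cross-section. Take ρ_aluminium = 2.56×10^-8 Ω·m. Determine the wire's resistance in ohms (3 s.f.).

4.71×10^-5 Ω

A = 33 × 7.76 mm² = 256 mm² = 2.561e-04 m²
R = ρL/A = (2.56×10^-8)(0.471 m)/(2.561e-04 m²) = 4.71×10^-5 Ω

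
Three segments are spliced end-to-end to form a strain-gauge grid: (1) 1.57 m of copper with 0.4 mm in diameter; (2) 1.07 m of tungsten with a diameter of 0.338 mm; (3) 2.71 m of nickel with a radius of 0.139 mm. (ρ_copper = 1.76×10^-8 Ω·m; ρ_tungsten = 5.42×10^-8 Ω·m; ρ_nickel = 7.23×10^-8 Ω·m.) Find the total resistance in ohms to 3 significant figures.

Seg 1: A = π(d/2)² = π(2.0000e-04 m)² = 1.257e-07 m²
R_1 = (1.76×10^-8)(1.57)/(1.257e-07) = 0.2199 Ω
Seg 2: A = π(d/2)² = π(1.6900e-04 m)² = 8.973e-08 m²
R_2 = (5.42×10^-8)(1.07)/(8.973e-08) = 0.6463 Ω
Seg 3: A = πr² = π(1.3900e-04 m)² = 6.070e-08 m²
R_3 = (7.23×10^-8)(2.71)/(6.070e-08) = 3.228 Ω
R_total = R_1 + R_2 + R_3 = 4.09 Ω

4.09 Ω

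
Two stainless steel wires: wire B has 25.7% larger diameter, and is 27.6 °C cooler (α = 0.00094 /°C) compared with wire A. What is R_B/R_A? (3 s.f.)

R ∝ ρL/d² with ρ ∝ (1+αΔT), so R_B/R_A = (1 + 25.7/100)⁻² × (1 − 0.00094×27.6)
= 0.6329 × 0.9741 = 0.616

0.616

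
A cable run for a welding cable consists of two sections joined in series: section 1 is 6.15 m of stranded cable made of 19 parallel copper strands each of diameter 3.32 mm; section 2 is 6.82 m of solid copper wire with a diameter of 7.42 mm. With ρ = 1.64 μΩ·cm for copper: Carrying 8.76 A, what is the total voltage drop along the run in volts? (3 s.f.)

ρ = 1.64 μΩ·cm = 1.64×10^-8 Ω·m
Section 1: A_strand = π(1.6600e-03)² = 8.657e-06 m²; R₁ = ρL/(N·A_s) = (1.64×10^-8)(6.15)/(19×8.657e-06) = 6.132×10^-4 Ω
Section 2: A = π(d/2)² = π(3.7100e-03 m)² = 4.324e-05 m²
R₂ = (1.64×10^-8)(6.82)/(4.324e-05) = 0.002587 Ω
R = R₁ + R₂ = 0.0032 Ω
V = IR = 8.76 × 0.0032 = 0.0280 V

0.0280 V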